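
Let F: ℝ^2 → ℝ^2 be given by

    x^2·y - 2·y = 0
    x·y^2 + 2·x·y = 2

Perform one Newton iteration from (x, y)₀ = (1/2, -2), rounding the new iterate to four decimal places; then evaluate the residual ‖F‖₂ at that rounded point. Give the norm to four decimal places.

63.5295

At (1/2, -2): F = (3.5000, -2.0000).
Jacobian J = [[2·x·y, x^2 - 2], [y^2 + 2·y, 2·x·y + 2·x]].
At the point, J = [[-2.0000, -1.7500], [0.0000, -1.0000]] (det J = 2.0000).
Solving J·Δ = −F gives Δ = (3.5000, -2.0000).
Then the next iterate is (x, y)₁ = (4.0000, -4.0000).
Re-evaluating at (4.0000, -4.0000): F = (-56.0000, 30.0000), so ‖F‖₂ = 63.5295.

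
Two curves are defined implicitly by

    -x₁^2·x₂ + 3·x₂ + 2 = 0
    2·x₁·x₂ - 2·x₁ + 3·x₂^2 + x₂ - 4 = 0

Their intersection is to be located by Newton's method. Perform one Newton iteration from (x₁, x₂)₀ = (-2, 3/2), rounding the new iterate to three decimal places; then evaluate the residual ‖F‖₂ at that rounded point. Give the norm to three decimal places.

0.503

At (-2, 3/2): F = (0.500, 2.250).
Jacobian J = [[-2·x₁·x₂, -x₁^2 + 3], [2·x₂ - 2, 2·x₁ + 6·x₂ + 1]].
At the point, J = [[6.000, -1.000], [1.000, 6.000]] (det J = 37.000).
Solving J·Δ = −F gives Δ = (-0.142, -0.351).
Then the next iterate is (x₁, x₂)₁ = (-2.142, 1.149).
Re-evaluating at (-2.142, 1.149): F = (0.17520, 0.47129), so ‖F‖₂ = 0.503.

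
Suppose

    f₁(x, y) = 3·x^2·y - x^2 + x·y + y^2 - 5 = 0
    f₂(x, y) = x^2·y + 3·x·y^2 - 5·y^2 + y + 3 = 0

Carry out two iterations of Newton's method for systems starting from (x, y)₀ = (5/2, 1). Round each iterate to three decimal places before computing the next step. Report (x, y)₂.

(-2.025, 0.684)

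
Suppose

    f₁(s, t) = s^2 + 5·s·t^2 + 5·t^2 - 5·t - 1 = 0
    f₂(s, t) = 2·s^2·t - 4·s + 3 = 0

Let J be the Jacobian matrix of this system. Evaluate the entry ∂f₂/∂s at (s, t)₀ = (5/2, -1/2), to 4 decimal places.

∂f₂/∂s = 4·s·t - 4.
At (5/2, -1/2) this is -9.0000.

-9.0000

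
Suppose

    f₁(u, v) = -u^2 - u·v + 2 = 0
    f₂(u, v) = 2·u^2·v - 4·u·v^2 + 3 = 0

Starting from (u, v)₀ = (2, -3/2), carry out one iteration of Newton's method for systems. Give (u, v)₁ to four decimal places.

(1.8197, -0.7746)

At (2, -3/2): F = (1.0000, -27.0000).
Jacobian J = [[-2·u - v, -u], [4·u·v - 4·v^2, 2·u^2 - 8·u·v]].
At the point, J = [[-2.5000, -2.0000], [-21.0000, 32.0000]] (det J = -122.0000).
Solving J·Δ = −F gives Δ = (-0.1803, 0.7254).
Then the next iterate is (u, v)₁ = (1.8197, -0.7746).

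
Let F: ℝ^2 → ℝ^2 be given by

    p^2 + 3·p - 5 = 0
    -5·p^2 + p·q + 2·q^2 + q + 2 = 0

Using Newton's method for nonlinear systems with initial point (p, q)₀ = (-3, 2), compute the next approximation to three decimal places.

(-4.667, 17.389)

At (-3, 2): F = (-5.000, -39.000).
Jacobian J = [[2·p + 3, 0], [-10·p + q, p + 4·q + 1]].
At the point, J = [[-3.000, 0.000], [32.000, 6.000]] (det J = -18.000).
Solving J·Δ = −F gives Δ = (-1.667, 15.389).
Then the next iterate is (p, q)₁ = (-4.667, 17.389).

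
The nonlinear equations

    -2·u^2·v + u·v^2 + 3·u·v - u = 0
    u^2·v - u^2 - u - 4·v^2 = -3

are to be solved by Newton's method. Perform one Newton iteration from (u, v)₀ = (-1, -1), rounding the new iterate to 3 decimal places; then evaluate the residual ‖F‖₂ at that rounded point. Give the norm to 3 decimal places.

At (-1, -1): F = (5.000, -2.000).
Jacobian J = [[-4·u·v + v^2 + 3·v - 1, -2·u^2 + 2·u·v + 3·u], [2·u·v - 2·u - 1, u^2 - 8·v]].
At the point, J = [[-7.000, -3.000], [3.000, 9.000]] (det J = -54.000).
Solving J·Δ = −F gives Δ = (0.722, -0.019).
Then the next iterate is (u, v)₁ = (-0.278, -1.019).
Re-evaluating at (-0.278, -1.019): F = (0.99669, -1.03148), so ‖F‖₂ = 1.434.

1.434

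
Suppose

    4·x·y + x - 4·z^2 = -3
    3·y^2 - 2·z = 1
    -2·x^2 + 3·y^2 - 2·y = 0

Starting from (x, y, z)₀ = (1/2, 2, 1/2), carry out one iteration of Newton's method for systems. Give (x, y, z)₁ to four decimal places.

(-0.1522, 1.1196, 0.2174)

At (1/2, 2, 1/2): F = (6.5000, 10.0000, 7.5000).
Jacobian J = [[4·y + 1, 4·x, -8·z], [0, 6·y, -2], [-4·x, 6·y - 2, 0]].
At the point, J = [[9.0000, 2.0000, -4.0000], [0.0000, 12.0000, -2.0000], [-2.0000, 10.0000, 0.0000]] (det J = 92.0000).
Solving J·Δ = −F gives Δ = (-0.6522, -0.8804, -0.2826).
Then the next iterate is (x, y, z)₁ = (-0.1522, 1.1196, 0.2174).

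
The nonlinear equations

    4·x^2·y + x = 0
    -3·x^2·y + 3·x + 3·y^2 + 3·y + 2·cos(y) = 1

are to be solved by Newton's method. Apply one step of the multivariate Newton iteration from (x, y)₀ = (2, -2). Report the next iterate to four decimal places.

(1.8232, -0.4676)

At (2, -2): F = (-30.0000, 34.167706).
Jacobian J = [[8·x·y + 1, 4·x^2], [-6·x·y + 3, -3·x^2 + 6·y - 2·sin(y) + 3]].
At the point, J = [[-31.0000, 16.0000], [27.0000, -19.181405]] (det J = 162.623560).
Solving J·Δ = −F gives Δ = (-0.1768, 1.5324).
Then the next iterate is (x, y)₁ = (1.8232, -0.4676).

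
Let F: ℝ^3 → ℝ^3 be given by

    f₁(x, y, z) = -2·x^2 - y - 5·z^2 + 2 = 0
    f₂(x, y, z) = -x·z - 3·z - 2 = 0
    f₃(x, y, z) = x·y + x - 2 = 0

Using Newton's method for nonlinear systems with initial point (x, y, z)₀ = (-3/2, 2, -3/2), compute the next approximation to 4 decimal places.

(-1.0307, -1.3947, -0.8640)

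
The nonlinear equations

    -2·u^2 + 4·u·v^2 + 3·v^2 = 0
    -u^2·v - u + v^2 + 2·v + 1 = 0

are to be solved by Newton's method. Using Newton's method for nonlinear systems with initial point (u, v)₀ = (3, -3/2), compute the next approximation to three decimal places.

At (3, -3/2): F = (15.750, 10.750).
Jacobian J = [[-4·u + 4·v^2, 8·u·v + 6·v], [-2·u·v - 1, -u^2 + 2·v + 2]].
At the point, J = [[-3.000, -45.000], [8.000, -10.000]] (det J = 390.000).
Solving J·Δ = −F gives Δ = (-0.837, 0.406).
Then the next iterate is (u, v)₁ = (2.163, -1.094).

(2.163, -1.094)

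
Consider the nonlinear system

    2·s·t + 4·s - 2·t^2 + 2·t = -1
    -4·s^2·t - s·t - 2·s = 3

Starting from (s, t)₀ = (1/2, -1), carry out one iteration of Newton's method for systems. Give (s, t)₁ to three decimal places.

(1.354, -0.958)

At (1/2, -1): F = (-2.000, -2.500).
Jacobian J = [[2·t + 4, 2·s - 4·t + 2], [-8·s·t - t - 2, -4·s^2 - s]].
At the point, J = [[2.000, 7.000], [3.000, -1.500]] (det J = -24.000).
Solving J·Δ = −F gives Δ = (0.854, 0.042).
Then the next iterate is (s, t)₁ = (1.354, -0.958).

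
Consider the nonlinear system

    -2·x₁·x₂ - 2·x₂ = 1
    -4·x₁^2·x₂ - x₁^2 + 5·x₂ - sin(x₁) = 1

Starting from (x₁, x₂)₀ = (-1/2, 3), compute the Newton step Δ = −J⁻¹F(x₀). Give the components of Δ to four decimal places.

(-0.4016, -1.5901)

At (-1/2, 3): F = (-4.0000, 11.229426).
Jacobian J = [[-2·x₂, -2·x₁ - 2], [-8·x₁·x₂ - 2·x₁ - cos(x₁), -4·x₁^2 + 5]].
At the point, J = [[-6.0000, -1.0000], [12.122417, 4.0000]] (det J = -11.877583).
Solving J·Δ = −F gives Δ = (-0.4016, -1.5901).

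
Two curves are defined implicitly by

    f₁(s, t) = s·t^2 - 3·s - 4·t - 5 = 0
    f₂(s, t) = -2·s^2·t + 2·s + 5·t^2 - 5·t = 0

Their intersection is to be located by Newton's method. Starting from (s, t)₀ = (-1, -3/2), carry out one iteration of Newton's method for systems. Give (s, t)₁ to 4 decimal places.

(0.5000, -0.8750)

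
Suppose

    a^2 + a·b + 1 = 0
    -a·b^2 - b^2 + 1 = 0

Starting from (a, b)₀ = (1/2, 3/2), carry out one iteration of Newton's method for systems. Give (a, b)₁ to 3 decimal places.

At (1/2, 3/2): F = (2.000, -2.375).
Jacobian J = [[2·a + b, a], [-b^2, -2·a·b - 2·b]].
At the point, J = [[2.500, 0.500], [-2.250, -4.500]] (det J = -10.125).
Solving J·Δ = −F gives Δ = (-0.772, -0.142).
Then the next iterate is (a, b)₁ = (-0.272, 1.358).

(-0.272, 1.358)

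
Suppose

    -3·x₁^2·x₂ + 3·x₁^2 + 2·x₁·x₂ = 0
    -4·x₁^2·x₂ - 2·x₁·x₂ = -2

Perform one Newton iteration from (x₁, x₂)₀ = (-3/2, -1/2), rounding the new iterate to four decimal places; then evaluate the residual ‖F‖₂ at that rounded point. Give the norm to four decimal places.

At (-3/2, -1/2): F = (11.6250, 5.0000).
Jacobian J = [[-6·x₁·x₂ + 6·x₁ + 2·x₂, -3·x₁^2 + 2·x₁], [-8·x₁·x₂ - 2·x₂, -4·x₁^2 - 2·x₁]].
At the point, J = [[-14.5000, -9.7500], [-5.0000, -6.0000]] (det J = 38.2500).
Solving J·Δ = −F gives Δ = (0.5490, 0.3758).
Then the next iterate is (x₁, x₂)₁ = (-0.9510, -0.1242).
Re-evaluating at (-0.9510, -0.1242): F = (3.286411, 2.213078), so ‖F‖₂ = 3.9621.

3.9621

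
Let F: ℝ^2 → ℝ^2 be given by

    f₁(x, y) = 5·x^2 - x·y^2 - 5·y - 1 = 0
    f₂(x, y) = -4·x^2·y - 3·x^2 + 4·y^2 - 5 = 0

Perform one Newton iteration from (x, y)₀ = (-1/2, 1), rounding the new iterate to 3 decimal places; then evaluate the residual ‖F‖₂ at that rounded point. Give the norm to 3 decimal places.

193.296

At (-1/2, 1): F = (-4.250, -2.750).
Jacobian J = [[10·x - y^2, -2·x·y - 5], [-8·x·y - 6·x, -4·x^2 + 8·y]].
At the point, J = [[-6.000, -4.000], [7.000, 7.000]] (det J = -14.000).
Solving J·Δ = −F gives Δ = (-2.911, 3.304).
Then the next iterate is (x, y)₁ = (-3.411, 4.304).
Re-evaluating at (-3.411, 4.304): F = (98.84139, -166.11390), so ‖F‖₂ = 193.296.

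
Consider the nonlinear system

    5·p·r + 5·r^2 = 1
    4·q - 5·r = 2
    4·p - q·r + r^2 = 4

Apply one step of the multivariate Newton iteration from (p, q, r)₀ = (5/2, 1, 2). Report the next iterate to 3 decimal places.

At (5/2, 1, 2): F = (44.000, -8.000, 8.000).
Jacobian J = [[5·r, 0, 5·p + 10·r], [0, 4, -5], [4, -r, -q + 2·r]].
At the point, J = [[10.000, 0.000, 32.500], [0.000, 4.000, -5.000], [4.000, -2.000, 3.000]] (det J = -500.000).
Solving J·Δ = −F gives Δ = (-0.864, 0.640, -1.088).
Then the next iterate is (p, q, r)₁ = (1.636, 1.640, 0.912).

(1.636, 1.640, 0.912)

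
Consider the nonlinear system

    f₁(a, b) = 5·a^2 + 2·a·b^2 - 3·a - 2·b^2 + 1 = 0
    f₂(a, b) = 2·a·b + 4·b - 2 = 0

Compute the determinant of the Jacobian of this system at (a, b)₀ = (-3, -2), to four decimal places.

178.0000

J = [[10·a + 2·b^2 - 3, 4·a·b - 4·b], [2·b, 2·a + 4]].
At the point, J = [[-25.0000, 32.0000], [-4.0000, -2.0000]].
det J = 178.0000.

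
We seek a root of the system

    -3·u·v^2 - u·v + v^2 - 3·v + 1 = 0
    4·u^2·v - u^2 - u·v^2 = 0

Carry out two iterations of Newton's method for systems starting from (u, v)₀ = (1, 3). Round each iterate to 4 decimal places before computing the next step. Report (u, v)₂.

(0.4385, 0.9521)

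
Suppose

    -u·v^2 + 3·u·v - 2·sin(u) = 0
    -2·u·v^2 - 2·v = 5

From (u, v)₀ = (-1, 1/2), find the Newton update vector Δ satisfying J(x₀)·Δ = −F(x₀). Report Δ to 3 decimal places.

At (-1, 1/2): F = (0.43294, -5.500).
Jacobian J = [[-v^2 + 3·v - 2·cos(u), -2·u·v + 3·u], [-2·v^2, -4·u·v - 2]].
At the point, J = [[0.16940, -2.000], [-0.500, 0.000]] (det J = -1.000).
Solving J·Δ = −F gives Δ = (-11.000, -0.715).

(-11.000, -0.715)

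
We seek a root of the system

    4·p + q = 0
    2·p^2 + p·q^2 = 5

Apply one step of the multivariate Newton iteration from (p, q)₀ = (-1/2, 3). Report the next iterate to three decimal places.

At (-1/2, 3): F = (1.000, -9.000).
Jacobian J = [[4, 1], [4·p + q^2, 2·p·q]].
At the point, J = [[4.000, 1.000], [7.000, -3.000]] (det J = -19.000).
Solving J·Δ = −F gives Δ = (0.316, -2.263).
Then the next iterate is (p, q)₁ = (-0.184, 0.737).

(-0.184, 0.737)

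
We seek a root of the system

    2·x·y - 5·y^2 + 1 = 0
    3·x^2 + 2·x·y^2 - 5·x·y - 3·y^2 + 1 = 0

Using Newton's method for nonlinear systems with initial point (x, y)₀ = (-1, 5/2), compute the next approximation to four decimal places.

At (-1, 5/2): F = (-35.2500, -14.7500).
Jacobian J = [[2·y, 2·x - 10·y], [6·x + 2·y^2 - 5·y, 4·x·y - 5·x - 6·y]].
At the point, J = [[5.0000, -27.0000], [-6.0000, -20.0000]] (det J = -262.0000).
Solving J·Δ = −F gives Δ = (1.1708, -1.0887).
Then the next iterate is (x, y)₁ = (0.1708, 1.4113).

(0.1708, 1.4113)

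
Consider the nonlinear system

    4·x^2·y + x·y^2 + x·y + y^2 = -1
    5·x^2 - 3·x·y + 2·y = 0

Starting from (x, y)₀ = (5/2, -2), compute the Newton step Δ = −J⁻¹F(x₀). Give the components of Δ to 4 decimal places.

(-1.6724, -1.7446)

At (5/2, -2): F = (-40.0000, 42.2500).
Jacobian J = [[8·x·y + y^2 + y, 4·x^2 + 2·x·y + x + 2·y], [10·x - 3·y, -3·x + 2]].
At the point, J = [[-38.0000, 13.5000], [31.0000, -5.5000]] (det J = -209.5000).
Solving J·Δ = −F gives Δ = (-1.6724, -1.7446).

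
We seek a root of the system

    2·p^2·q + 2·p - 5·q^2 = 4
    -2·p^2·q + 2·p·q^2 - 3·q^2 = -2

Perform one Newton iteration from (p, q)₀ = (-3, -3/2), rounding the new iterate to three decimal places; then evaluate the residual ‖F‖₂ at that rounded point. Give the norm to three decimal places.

15.795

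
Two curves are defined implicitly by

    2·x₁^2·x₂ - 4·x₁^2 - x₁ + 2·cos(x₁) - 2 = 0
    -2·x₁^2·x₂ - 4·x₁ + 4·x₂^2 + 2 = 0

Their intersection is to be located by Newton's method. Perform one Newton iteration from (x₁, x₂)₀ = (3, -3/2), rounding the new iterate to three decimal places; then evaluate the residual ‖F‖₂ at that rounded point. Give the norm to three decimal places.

19.500

At (3, -3/2): F = (-69.97998, 26.000).
Jacobian J = [[4·x₁·x₂ - 8·x₁ - 2·sin(x₁) - 1, 2·x₁^2], [-4·x₁·x₂ - 4, -2·x₁^2 + 8·x₂]].
At the point, J = [[-43.28224, 18.000], [14.000, -30.000]] (det J = 1046.46720).
Solving J·Δ = −F gives Δ = (-1.559, 0.139).
Then the next iterate is (x₁, x₂)₁ = (1.441, -1.361).
Re-evaluating at (1.441, -1.361): F = (-17.14024, 9.29747), so ‖F‖₂ = 19.500.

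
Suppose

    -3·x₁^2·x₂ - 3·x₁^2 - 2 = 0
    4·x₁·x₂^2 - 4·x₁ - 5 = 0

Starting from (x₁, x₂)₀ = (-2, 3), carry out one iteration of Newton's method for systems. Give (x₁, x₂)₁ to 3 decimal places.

(-1.181, 2.108)

At (-2, 3): F = (-50.000, -69.000).
Jacobian J = [[-6·x₁·x₂ - 6·x₁, -3·x₁^2], [4·x₂^2 - 4, 8·x₁·x₂]].
At the point, J = [[48.000, -12.000], [32.000, -48.000]] (det J = -1920.000).
Solving J·Δ = −F gives Δ = (0.819, -0.892).
Then the next iterate is (x₁, x₂)₁ = (-1.181, 2.108).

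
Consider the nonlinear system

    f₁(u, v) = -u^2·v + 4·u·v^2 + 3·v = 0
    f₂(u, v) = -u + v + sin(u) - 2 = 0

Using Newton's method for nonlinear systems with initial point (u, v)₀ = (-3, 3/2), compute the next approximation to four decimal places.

(-2.0382, 1.0550)

At (-3, 3/2): F = (-36.0000, 2.358880).
Jacobian J = [[-2·u·v + 4·v^2, -u^2 + 8·u·v + 3], [cos(u) - 1, 1]].
At the point, J = [[18.0000, -42.0000], [-1.989992, 1.0000]] (det J = -65.579685).
Solving J·Δ = −F gives Δ = (0.9618, -0.4450).
Then the next iterate is (u, v)₁ = (-2.0382, 1.0550).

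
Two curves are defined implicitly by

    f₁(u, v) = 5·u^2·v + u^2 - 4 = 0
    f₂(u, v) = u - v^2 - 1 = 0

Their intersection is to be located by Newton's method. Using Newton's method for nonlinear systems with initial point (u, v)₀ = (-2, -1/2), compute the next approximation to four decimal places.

At (-2, -1/2): F = (-10.0000, -3.2500).
Jacobian J = [[10·u·v + 2·u, 5·u^2], [1, -2·v]].
At the point, J = [[6.0000, 20.0000], [1.0000, 1.0000]] (det J = -14.0000).
Solving J·Δ = −F gives Δ = (3.9286, -0.6786).
Then the next iterate is (u, v)₁ = (1.9286, -1.1786).

(1.9286, -1.1786)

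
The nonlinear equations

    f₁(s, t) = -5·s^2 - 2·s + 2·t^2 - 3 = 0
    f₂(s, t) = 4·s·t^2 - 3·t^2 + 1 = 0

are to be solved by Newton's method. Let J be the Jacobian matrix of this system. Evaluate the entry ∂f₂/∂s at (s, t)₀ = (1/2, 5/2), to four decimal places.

∂f₂/∂s = 4·t^2.
At (1/2, 5/2) this is 25.0000.

25.0000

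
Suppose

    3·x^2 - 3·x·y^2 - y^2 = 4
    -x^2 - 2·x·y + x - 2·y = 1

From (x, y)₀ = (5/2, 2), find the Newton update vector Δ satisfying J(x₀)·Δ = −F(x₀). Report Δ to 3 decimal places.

(-1.716, -0.718)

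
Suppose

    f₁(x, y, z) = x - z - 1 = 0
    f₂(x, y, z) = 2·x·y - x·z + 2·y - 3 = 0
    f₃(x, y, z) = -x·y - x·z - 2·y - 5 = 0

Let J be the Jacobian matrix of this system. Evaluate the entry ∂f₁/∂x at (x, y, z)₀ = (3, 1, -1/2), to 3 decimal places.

1.000

∂f₁/∂x = 1.
At (3, 1, -1/2) this is 1.000.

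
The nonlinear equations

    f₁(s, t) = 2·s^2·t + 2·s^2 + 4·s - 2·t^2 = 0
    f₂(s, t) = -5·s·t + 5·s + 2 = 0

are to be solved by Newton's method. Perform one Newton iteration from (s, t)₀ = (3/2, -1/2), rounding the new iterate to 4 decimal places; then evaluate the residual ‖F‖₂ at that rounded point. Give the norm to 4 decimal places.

2.4499

At (3/2, -1/2): F = (7.7500, 13.2500).
Jacobian J = [[4·s·t + 4·s + 4, 2·s^2 - 4·t], [-5·t + 5, -5·s]].
At the point, J = [[7.0000, 6.5000], [7.5000, -7.5000]] (det J = -101.2500).
Solving J·Δ = −F gives Δ = (-1.4247, 0.3420).
Then the next iterate is (s, t)₁ = (0.0753, -0.1580).
Re-evaluating at (0.0753, -0.1580): F = (0.260820, 2.435987), so ‖F‖₂ = 2.4499.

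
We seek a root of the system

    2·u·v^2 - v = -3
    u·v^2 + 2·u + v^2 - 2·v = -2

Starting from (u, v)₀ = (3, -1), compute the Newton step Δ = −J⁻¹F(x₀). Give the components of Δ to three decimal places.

At (3, -1): F = (10.000, 14.000).
Jacobian J = [[2·v^2, 4·u·v - 1], [v^2 + 2, 2·u·v + 2·v - 2]].
At the point, J = [[2.000, -13.000], [3.000, -10.000]] (det J = 19.000).
Solving J·Δ = −F gives Δ = (-4.316, 0.105).

(-4.316, 0.105)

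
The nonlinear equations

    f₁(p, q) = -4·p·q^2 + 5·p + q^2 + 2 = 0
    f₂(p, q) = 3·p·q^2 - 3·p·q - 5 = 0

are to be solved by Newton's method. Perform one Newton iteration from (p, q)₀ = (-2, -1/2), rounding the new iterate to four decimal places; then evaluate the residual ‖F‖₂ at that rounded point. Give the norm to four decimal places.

5.9017

At (-2, -1/2): F = (-5.7500, -9.5000).
Jacobian J = [[-4·q^2 + 5, -8·p·q + 2·q], [3·q^2 - 3·q, 6·p·q - 3·p]].
At the point, J = [[4.0000, -9.0000], [2.2500, 12.0000]] (det J = 68.2500).
Solving J·Δ = −F gives Δ = (2.2637, 0.3672).
Then the next iterate is (p, q)₁ = (0.2637, -0.1328).
Re-evaluating at (0.2637, -0.1328): F = (3.317534, -4.880990), so ‖F‖₂ = 5.9017.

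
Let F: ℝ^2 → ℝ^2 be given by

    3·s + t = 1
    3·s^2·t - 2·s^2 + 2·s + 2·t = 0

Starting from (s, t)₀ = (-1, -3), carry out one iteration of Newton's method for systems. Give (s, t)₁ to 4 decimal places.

(-2.7778, 9.3333)

At (-1, -3): F = (-7.0000, -19.0000).
Jacobian J = [[3, 1], [6·s·t - 4·s + 2, 3·s^2 + 2]].
At the point, J = [[3.0000, 1.0000], [24.0000, 5.0000]] (det J = -9.0000).
Solving J·Δ = −F gives Δ = (-1.7778, 12.3333).
Then the next iterate is (s, t)₁ = (-2.7778, 9.3333).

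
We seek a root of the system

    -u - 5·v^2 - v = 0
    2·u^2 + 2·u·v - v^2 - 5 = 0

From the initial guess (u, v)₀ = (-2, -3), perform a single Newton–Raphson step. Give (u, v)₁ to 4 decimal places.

(-1.3713, -1.5990)

At (-2, -3): F = (-40.0000, 6.0000).
Jacobian J = [[-1, -10·v - 1], [4·u + 2·v, 2·u - 2·v]].
At the point, J = [[-1.0000, 29.0000], [-14.0000, 2.0000]] (det J = 404.0000).
Solving J·Δ = −F gives Δ = (0.6287, 1.4010).
Then the next iterate is (u, v)₁ = (-1.3713, -1.5990).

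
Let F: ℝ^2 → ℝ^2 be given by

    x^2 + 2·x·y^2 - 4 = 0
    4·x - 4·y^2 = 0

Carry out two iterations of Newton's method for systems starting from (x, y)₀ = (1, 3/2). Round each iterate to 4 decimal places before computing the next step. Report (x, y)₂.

At (1, 3/2): F = (1.5000, -5.0000).
Jacobian J = [[2·x + 2·y^2, 4·x·y], [4, -8·y]].
At the point, J = [[6.5000, 6.0000], [4.0000, -12.0000]] (det J = -102.0000).
Solving J·Δ = −F gives Δ = (0.1176, -0.3775).
Then the next iterate is (x, y)₁ = (1.1176, 1.1225).
Round to (1.1176, 1.1225) and repeat: F = (0.065396, -0.569625), J = [[4.755213, 5.018024], [4.0000, -8.9800]].
Δ = (0.0362, -0.0473), so (x, y)₂ = (1.1538, 1.0752).

(1.1538, 1.0752)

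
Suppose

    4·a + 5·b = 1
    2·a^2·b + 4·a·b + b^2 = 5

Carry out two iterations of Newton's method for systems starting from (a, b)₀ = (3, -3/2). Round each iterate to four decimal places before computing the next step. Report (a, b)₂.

At (3, -3/2): F = (3.5000, -47.7500).
Jacobian J = [[4, 5], [4·a·b + 4·b, 2·a^2 + 4·a + 2·b]].
At the point, J = [[4.0000, 5.0000], [-24.0000, 27.0000]] (det J = 228.0000).
Solving J·Δ = −F gives Δ = (-1.4616, 0.4693).
Then the next iterate is (a, b)₁ = (1.5384, -1.0307).
Round to (1.5384, -1.0307) and repeat: F = (0.0001, -15.158836), J = [[4.0000, 5.0000], [-10.465316, 8.825549]].
Δ = (-0.8650, 0.6919), so (a, b)₂ = (0.6734, -0.3388).

(0.6734, -0.3388)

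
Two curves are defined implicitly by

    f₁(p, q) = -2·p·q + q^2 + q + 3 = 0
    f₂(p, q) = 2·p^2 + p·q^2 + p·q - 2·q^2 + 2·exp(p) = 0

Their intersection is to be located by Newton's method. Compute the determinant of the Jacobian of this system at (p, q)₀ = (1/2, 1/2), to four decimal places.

J = [[-2·q, -2·p + 2·q + 1], [4·p + q^2 + q + 2·exp(p), 2·p·q + p - 4·q]].
At the point, J = [[-1.0000, 1.0000], [6.047443, -1.0000]].
det J = -5.0474.

-5.0474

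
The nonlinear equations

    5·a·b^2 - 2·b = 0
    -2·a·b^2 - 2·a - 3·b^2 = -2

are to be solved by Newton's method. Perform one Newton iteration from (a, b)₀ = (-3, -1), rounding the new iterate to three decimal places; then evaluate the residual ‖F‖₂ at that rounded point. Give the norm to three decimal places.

1.107

At (-3, -1): F = (-13.000, 11.000).
Jacobian J = [[5·b^2, 10·a·b - 2], [-2·b^2 - 2, -4·a·b - 6·b]].
At the point, J = [[5.000, 28.000], [-4.000, -6.000]] (det J = 82.000).
Solving J·Δ = −F gives Δ = (2.805, -0.037).
Then the next iterate is (a, b)₁ = (-0.195, -1.037).
Re-evaluating at (-0.195, -1.037): F = (1.02552, -0.41671), so ‖F‖₂ = 1.107.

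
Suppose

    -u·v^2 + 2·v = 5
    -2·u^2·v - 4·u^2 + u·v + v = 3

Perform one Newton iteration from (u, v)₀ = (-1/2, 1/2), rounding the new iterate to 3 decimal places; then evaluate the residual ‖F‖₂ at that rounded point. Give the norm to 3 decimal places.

1.957

At (-1/2, 1/2): F = (-3.875, -4.000).
Jacobian J = [[-v^2, -2·u·v + 2], [-4·u·v - 8·u + v, -2·u^2 + u + 1]].
At the point, J = [[-0.250, 2.500], [5.500, 0.000]] (det J = -13.750).
Solving J·Δ = −F gives Δ = (0.727, 1.623).
Then the next iterate is (u, v)₁ = (0.227, 2.123).
Re-evaluating at (0.227, 2.123): F = (-1.77712, -0.81999), so ‖F‖₂ = 1.957.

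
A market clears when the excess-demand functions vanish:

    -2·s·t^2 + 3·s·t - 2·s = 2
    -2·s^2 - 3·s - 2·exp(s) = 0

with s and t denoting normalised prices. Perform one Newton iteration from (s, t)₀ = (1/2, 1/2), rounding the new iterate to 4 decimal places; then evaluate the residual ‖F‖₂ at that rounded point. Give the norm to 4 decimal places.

At (1/2, 1/2): F = (-2.5000, -5.297443).
Jacobian J = [[-2·t^2 + 3·t - 2, -4·s·t + 3·s], [-4·s - 2·exp(s) - 3, 0]].
At the point, J = [[-1.0000, 0.5000], [-8.297443, 0.0000]] (det J = 4.148721).
Solving J·Δ = −F gives Δ = (-0.6384, 3.7231).
Then the next iterate is (s, t)₁ = (-0.1384, 4.2231).
Re-evaluating at (-0.1384, 4.2231): F = (1.459979, -1.364610), so ‖F‖₂ = 1.9984.

1.9984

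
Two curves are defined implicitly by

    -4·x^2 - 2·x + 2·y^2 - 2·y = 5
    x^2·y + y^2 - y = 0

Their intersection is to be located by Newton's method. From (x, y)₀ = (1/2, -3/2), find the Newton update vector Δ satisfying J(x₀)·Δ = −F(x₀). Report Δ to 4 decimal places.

At (1/2, -3/2): F = (0.5000, 3.3750).
Jacobian J = [[-8·x - 2, 4·y - 2], [2·x·y, x^2 + 2·y - 1]].
At the point, J = [[-6.0000, -8.0000], [-1.5000, -3.7500]] (det J = 10.5000).
Solving J·Δ = −F gives Δ = (-2.3929, 1.8571).

(-2.3929, 1.8571)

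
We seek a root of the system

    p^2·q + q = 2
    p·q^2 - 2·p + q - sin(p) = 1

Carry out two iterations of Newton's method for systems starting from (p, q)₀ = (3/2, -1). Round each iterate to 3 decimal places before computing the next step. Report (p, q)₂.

(0.092, -1.388)

At (3/2, -1): F = (-5.250, -4.49749).
Jacobian J = [[2·p·q, p^2 + 1], [q^2 - cos(p) - 2, 2·p·q + 1]].
At the point, J = [[-3.000, 3.250], [-1.07074, -2.000]] (det J = 9.47990).
Solving J·Δ = −F gives Δ = (-2.649, -0.830).
Then the next iterate is (p, q)₁ = (-1.149, -1.830).
Round to (-1.149, -1.830) and repeat: F = (-6.24597, -3.46753), J = [[4.20534, 2.32020], [0.93950, 5.20534]].
Δ = (1.241, 0.442), so (p, q)₂ = (0.092, -1.388).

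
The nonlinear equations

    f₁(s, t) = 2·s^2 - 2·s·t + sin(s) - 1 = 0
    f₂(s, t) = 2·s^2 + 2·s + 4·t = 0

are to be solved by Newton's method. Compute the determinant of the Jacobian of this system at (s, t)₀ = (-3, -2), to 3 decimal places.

24.040

J = [[4·s - 2·t + cos(s), -2·s], [4·s + 2, 4]].
At the point, J = [[-8.98999, 6.000], [-10.000, 4.000]].
det J = 24.040.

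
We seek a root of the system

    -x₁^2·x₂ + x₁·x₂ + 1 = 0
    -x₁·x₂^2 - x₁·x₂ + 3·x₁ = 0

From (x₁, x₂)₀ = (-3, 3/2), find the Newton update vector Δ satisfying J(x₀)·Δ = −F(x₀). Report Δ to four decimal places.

At (-3, 3/2): F = (-17.0000, 2.2500).
Jacobian J = [[-2·x₁·x₂ + x₂, -x₁^2 + x₁], [-x₂^2 - x₂ + 3, -2·x₁·x₂ - x₁]].
At the point, J = [[10.5000, -12.0000], [-0.7500, 12.0000]] (det J = 117.0000).
Solving J·Δ = −F gives Δ = (1.5128, -0.0929).

(1.5128, -0.0929)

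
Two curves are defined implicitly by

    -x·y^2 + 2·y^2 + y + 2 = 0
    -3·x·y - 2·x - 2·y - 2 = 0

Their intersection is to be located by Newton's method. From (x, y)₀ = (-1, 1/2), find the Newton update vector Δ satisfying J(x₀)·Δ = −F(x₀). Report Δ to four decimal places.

At (-1, 1/2): F = (3.2500, 0.5000).
Jacobian J = [[-y^2, -2·x·y + 4·y + 1], [-3·y - 2, -3·x - 2]].
At the point, J = [[-0.2500, 4.0000], [-3.5000, 1.0000]] (det J = 13.7500).
Solving J·Δ = −F gives Δ = (-0.0909, -0.8182).

(-0.0909, -0.8182)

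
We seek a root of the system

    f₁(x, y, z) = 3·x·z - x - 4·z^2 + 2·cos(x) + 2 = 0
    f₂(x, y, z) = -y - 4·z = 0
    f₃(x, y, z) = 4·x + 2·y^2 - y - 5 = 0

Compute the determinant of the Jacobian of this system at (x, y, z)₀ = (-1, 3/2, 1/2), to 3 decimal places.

J = [[3·z - 2·sin(x) - 1, 0, 3·x - 8·z], [0, -1, -4], [4, 4·y - 1, 0]].
At the point, J = [[2.18294, 0.000, -7.000], [0.000, -1.000, -4.000], [4.000, 5.000, 0.000]].
det J = 15.659.

15.659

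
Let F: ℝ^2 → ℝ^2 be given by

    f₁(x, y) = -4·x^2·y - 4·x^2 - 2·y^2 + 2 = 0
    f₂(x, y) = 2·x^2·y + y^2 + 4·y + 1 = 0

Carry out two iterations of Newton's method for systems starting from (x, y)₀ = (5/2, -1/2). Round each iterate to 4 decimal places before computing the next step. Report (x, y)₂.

(0.7966, -0.2959)

At (5/2, -1/2): F = (-11.0000, -7.0000).
Jacobian J = [[-8·x·y - 8·x, -4·x^2 - 4·y], [4·x·y, 2·x^2 + 2·y + 4]].
At the point, J = [[-10.0000, -23.0000], [-5.0000, 15.5000]] (det J = -270.0000).
Solving J·Δ = −F gives Δ = (-1.2278, 0.0556).
Then the next iterate is (x, y)₁ = (1.2722, -0.4444).
Round to (1.2722, -0.4444) and repeat: F = (-1.991921, -2.018625), J = [[-5.654675, -4.696371], [-2.261463, 6.348186]].
Δ = (-0.4756, 0.1485), so (x, y)₂ = (0.7966, -0.2959).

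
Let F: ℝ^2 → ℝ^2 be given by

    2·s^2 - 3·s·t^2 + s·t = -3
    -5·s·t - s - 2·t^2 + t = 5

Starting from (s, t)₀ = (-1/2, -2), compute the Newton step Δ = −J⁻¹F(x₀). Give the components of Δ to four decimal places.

(-0.0478, 1.7331)

At (-1/2, -2): F = (10.5000, -19.5000).
Jacobian J = [[4·s - 3·t^2 + t, -6·s·t + s], [-5·t - 1, -5·s - 4·t + 1]].
At the point, J = [[-16.0000, -6.5000], [9.0000, 11.5000]] (det J = -125.5000).
Solving J·Δ = −F gives Δ = (-0.0478, 1.7331).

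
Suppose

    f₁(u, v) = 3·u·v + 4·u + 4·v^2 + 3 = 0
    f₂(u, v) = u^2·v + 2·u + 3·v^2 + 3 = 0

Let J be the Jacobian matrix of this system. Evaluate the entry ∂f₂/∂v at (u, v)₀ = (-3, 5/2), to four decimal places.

∂f₂/∂v = u^2 + 6·v.
At (-3, 5/2) this is 24.0000.

24.0000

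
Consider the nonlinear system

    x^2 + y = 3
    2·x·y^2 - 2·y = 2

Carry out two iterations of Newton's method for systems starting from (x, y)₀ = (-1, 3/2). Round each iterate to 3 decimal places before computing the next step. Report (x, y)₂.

(-1.484, 1.273)

At (-1, 3/2): F = (-0.500, -9.500).
Jacobian J = [[2·x, 1], [2·y^2, 4·x·y - 2]].
At the point, J = [[-2.000, 1.000], [4.500, -8.000]] (det J = 11.500).
Solving J·Δ = −F gives Δ = (-1.174, -1.848).
Then the next iterate is (x, y)₁ = (-2.174, -0.348).
Round to (-2.174, -0.348) and repeat: F = (1.37828, -1.83056), J = [[-4.348, 1.000], [0.24221, 1.02621]].
Δ = (0.690, 1.621), so (x, y)₂ = (-1.484, 1.273).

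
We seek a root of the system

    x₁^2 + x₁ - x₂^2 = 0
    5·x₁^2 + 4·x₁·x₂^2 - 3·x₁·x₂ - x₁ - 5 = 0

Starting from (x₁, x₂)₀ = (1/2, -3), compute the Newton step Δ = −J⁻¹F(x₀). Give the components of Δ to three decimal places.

At (1/2, -3): F = (-8.250, 18.250).
Jacobian J = [[2·x₁ + 1, -2·x₂], [10·x₁ + 4·x₂^2 - 3·x₂ - 1, 8·x₁·x₂ - 3·x₁]].
At the point, J = [[2.000, 6.000], [49.000, -13.500]] (det J = -321.000).
Solving J·Δ = −F gives Δ = (0.006, 1.373).

(0.006, 1.373)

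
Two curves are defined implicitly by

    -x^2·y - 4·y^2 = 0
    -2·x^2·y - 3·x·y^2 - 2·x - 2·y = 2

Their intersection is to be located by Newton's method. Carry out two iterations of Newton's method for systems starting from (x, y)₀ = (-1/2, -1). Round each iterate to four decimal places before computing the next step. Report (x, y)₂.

At (-1/2, -1): F = (-3.7500, 3.0000).
Jacobian J = [[-2·x·y, -x^2 - 8·y], [-4·x·y - 3·y^2 - 2, -2·x^2 - 6·x·y - 2]].
At the point, J = [[-1.0000, 7.7500], [-7.0000, -5.5000]] (det J = 59.7500).
Solving J·Δ = −F gives Δ = (0.0439, 0.4895).
Then the next iterate is (x, y)₁ = (-0.4561, -0.5105).
Round to (-0.4561, -0.5105) and repeat: F = (-0.936243, 0.502189), J = [[-0.465678, 3.875973], [-3.713187, -3.813089]].
Δ = (-0.1004, 0.2295), so (x, y)₂ = (-0.5565, -0.2810).

(-0.5565, -0.2810)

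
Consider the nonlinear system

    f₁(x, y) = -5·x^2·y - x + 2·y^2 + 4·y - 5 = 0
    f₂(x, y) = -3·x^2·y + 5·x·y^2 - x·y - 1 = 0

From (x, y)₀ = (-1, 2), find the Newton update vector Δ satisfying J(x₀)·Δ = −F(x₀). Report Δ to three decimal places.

(0.209, -0.852)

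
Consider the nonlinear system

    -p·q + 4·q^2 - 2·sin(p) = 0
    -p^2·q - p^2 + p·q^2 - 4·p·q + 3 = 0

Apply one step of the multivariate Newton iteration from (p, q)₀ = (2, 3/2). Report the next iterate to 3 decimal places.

(1.153, 1.025)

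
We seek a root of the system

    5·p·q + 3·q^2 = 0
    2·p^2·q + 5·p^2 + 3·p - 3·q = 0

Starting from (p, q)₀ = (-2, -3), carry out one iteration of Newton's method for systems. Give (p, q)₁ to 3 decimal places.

(-4.124, 0.174)

At (-2, -3): F = (57.000, -1.000).
Jacobian J = [[5·q, 5·p + 6·q], [4·p·q + 10·p + 3, 2·p^2 - 3]].
At the point, J = [[-15.000, -28.000], [7.000, 5.000]] (det J = 121.000).
Solving J·Δ = −F gives Δ = (-2.124, 3.174).
Then the next iterate is (p, q)₁ = (-4.124, 0.174).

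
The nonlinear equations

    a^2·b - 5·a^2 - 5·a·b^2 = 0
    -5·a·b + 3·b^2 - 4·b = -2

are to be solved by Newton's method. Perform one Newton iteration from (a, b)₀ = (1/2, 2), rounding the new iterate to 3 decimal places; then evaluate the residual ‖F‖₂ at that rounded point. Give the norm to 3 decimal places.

At (1/2, 2): F = (-10.750, 1.000).
Jacobian J = [[2·a·b - 10·a - 5·b^2, a^2 - 10·a·b], [-5·b, -5·a + 6·b - 4]].
At the point, J = [[-23.000, -9.750], [-10.000, 5.500]] (det J = -224.000).
Solving J·Δ = −F gives Δ = (-0.220, -0.583).
Then the next iterate is (a, b)₁ = (0.280, 1.417).
Re-evaluating at (0.280, 1.417): F = (-3.09195, 0.37187), so ‖F‖₂ = 3.114.

3.114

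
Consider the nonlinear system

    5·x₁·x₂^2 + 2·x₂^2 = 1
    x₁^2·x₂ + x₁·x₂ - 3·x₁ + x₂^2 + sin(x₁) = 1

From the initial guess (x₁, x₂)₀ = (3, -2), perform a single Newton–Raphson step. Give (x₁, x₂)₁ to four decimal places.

(1.5946, -1.4281)

At (3, -2): F = (67.0000, -29.858880).
Jacobian J = [[5·x₂^2, 10·x₁·x₂ + 4·x₂], [2·x₁·x₂ + x₂ + cos(x₁) - 3, x₁^2 + x₁ + 2·x₂]].
At the point, J = [[20.0000, -68.0000], [-17.989992, 8.0000]] (det J = -1063.319490).
Solving J·Δ = −F gives Δ = (-1.4054, 0.5719).
Then the next iterate is (x₁, x₂)₁ = (1.5946, -1.4281).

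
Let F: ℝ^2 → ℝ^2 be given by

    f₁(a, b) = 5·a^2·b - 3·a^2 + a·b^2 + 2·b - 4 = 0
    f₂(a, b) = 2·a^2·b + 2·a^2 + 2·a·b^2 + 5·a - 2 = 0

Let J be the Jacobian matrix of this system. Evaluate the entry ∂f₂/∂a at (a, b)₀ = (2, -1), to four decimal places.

7.0000

∂f₂/∂a = 4·a·b + 4·a + 2·b^2 + 5.
At (2, -1) this is 7.0000.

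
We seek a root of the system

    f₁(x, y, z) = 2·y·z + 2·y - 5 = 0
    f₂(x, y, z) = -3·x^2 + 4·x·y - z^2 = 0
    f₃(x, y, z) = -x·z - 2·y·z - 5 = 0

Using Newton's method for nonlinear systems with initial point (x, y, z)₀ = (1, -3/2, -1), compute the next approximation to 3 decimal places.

At (1, -3/2, -1): F = (-5.000, -10.000, -7.000).
Jacobian J = [[0, 2·z + 2, 2·y], [-6·x + 4·y, 4·x, -2·z], [-z, -2·z, -x - 2·y]].
At the point, J = [[0.000, 0.000, -3.000], [-12.000, 4.000, 2.000], [1.000, 2.000, 2.000]] (det J = 84.000).
Solving J·Δ = −F gives Δ = (0.524, 4.905, -1.667).
Then the next iterate is (x, y, z)₁ = (1.524, 3.405, -2.667).

(1.524, 3.405, -2.667)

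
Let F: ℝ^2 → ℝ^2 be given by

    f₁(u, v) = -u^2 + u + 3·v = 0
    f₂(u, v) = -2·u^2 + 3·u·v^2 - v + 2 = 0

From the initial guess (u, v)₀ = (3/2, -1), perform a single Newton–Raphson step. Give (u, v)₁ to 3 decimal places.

At (3/2, -1): F = (-3.750, 3.000).
Jacobian J = [[-2·u + 1, 3], [-4·u + 3·v^2, 6·u·v - 1]].
At the point, J = [[-2.000, 3.000], [-3.000, -10.000]] (det J = 29.000).
Solving J·Δ = −F gives Δ = (-0.983, 0.595).
Then the next iterate is (u, v)₁ = (0.517, -0.405).

(0.517, -0.405)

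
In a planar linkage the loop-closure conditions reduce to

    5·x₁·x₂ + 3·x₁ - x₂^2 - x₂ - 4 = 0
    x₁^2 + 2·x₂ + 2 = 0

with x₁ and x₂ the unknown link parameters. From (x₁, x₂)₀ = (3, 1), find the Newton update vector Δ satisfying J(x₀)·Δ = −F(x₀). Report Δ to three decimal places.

(-2.143, -0.071)

At (3, 1): F = (18.000, 13.000).
Jacobian J = [[5·x₂ + 3, 5·x₁ - 2·x₂ - 1], [2·x₁, 2]].
At the point, J = [[8.000, 12.000], [6.000, 2.000]] (det J = -56.000).
Solving J·Δ = −F gives Δ = (-2.143, -0.071).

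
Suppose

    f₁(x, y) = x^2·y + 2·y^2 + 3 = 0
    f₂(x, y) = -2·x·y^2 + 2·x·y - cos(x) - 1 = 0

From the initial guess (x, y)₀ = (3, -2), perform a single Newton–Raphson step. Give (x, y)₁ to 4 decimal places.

At (3, -2): F = (-7.0000, -36.010008).
Jacobian J = [[2·x·y, x^2 + 4·y], [-2·y^2 + 2·y + sin(x), -4·x·y + 2·x]].
At the point, J = [[-12.0000, 1.0000], [-11.858880, 30.0000]] (det J = -348.141120).
Solving J·Δ = −F gives Δ = (-0.4998, 1.0028).
Then the next iterate is (x, y)₁ = (2.5002, -0.9972).

(2.5002, -0.9972)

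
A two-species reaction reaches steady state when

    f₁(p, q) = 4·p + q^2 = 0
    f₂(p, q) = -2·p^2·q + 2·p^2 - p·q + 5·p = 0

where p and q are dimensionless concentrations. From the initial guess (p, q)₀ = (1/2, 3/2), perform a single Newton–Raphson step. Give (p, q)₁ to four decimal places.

At (1/2, 3/2): F = (4.2500, 1.5000).
Jacobian J = [[4, 2·q], [-4·p·q + 4·p - q + 5, -2·p^2 - p]].
At the point, J = [[4.0000, 3.0000], [2.5000, -1.0000]] (det J = -11.5000).
Solving J·Δ = −F gives Δ = (-0.7609, -0.4022).
Then the next iterate is (p, q)₁ = (-0.2609, 1.0978).

(-0.2609, 1.0978)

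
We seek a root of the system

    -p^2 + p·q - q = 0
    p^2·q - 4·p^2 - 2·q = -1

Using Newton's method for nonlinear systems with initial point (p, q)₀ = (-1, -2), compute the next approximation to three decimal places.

(-0.792, -0.500)

At (-1, -2): F = (3.000, -1.000).
Jacobian J = [[-2·p + q, p - 1], [2·p·q - 8·p, p^2 - 2]].
At the point, J = [[0.000, -2.000], [12.000, -1.000]] (det J = 24.000).
Solving J·Δ = −F gives Δ = (0.208, 1.500).
Then the next iterate is (p, q)₁ = (-0.792, -0.500).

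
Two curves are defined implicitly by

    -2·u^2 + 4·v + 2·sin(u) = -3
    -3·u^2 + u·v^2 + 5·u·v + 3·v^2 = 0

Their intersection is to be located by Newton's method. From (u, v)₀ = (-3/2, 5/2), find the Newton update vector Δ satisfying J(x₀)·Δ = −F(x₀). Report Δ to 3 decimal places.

At (-3/2, 5/2): F = (6.50501, -16.125).
Jacobian J = [[-4·u + 2·cos(u), 4], [-6·u + v^2 + 5·v, 2·u·v + 5·u + 6·v]].
At the point, J = [[6.14147, 4.000], [27.750, 0.000]] (det J = -111.000).
Solving J·Δ = −F gives Δ = (0.581, -2.518).

(0.581, -2.518)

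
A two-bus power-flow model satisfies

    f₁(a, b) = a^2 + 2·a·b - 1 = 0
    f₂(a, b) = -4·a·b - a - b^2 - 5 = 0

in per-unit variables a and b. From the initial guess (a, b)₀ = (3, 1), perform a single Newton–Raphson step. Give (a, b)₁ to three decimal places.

At (3, 1): F = (14.000, -21.000).
Jacobian J = [[2·a + 2·b, 2·a], [-4·b - 1, -4·a - 2·b]].
At the point, J = [[8.000, 6.000], [-5.000, -14.000]] (det J = -82.000).
Solving J·Δ = −F gives Δ = (-0.854, -1.195).
Then the next iterate is (a, b)₁ = (2.146, -0.195).

(2.146, -0.195)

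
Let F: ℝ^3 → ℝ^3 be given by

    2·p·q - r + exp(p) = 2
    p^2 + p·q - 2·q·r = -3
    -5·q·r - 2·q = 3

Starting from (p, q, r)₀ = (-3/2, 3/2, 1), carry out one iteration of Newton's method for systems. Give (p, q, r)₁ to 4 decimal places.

At (-3/2, 3/2, 1): F = (-7.276870, 0.0000, -13.5000).
Jacobian J = [[2·q + exp(p), 2·p, -1], [2·p + q, p - 2·r, -2·q], [0, -5·r - 2, -5·q]].
At the point, J = [[3.223130, -3.0000, -1.0000], [-1.5000, -3.5000, -3.0000], [0.0000, -7.0000, -7.5000]] (det J = 40.171433).
Solving J·Δ = −F gives Δ = (2.7993, 1.7157, -3.4013).
Then the next iterate is (p, q, r)₁ = (1.2993, 3.2157, -2.4013).

(1.2993, 3.2157, -2.4013)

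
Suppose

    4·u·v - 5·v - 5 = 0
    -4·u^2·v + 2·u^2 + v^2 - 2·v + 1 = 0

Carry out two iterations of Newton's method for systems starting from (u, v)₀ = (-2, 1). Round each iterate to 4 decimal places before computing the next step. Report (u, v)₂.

At (-2, 1): F = (-18.0000, -8.0000).
Jacobian J = [[4·v, 4·u - 5], [-8·u·v + 4·u, -4·u^2 + 2·v - 2]].
At the point, J = [[4.0000, -13.0000], [8.0000, -16.0000]] (det J = 40.0000).
Solving J·Δ = −F gives Δ = (-4.6000, -2.8000).
Then the next iterate is (u, v)₁ = (-6.6000, -1.8000).
Round to (-6.6000, -1.8000) and repeat: F = (51.5200, 408.5920), J = [[-7.2000, -31.4000], [-121.4400, -179.8400]].
Δ = (1.4154, 1.3162), so (u, v)₂ = (-5.1846, -0.4838).

(-5.1846, -0.4838)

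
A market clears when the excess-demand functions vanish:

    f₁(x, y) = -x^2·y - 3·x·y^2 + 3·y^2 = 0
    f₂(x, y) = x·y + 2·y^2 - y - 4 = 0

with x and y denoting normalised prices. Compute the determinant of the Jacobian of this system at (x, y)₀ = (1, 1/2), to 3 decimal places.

-3.000

J = [[-2·x·y - 3·y^2, -x^2 - 6·x·y + 6·y], [y, x + 4·y - 1]].
At the point, J = [[-1.750, -1.000], [0.500, 2.000]].
det J = -3.000.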